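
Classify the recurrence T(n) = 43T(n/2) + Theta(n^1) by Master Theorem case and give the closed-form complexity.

Master Theorem for T(n) = 43T(n/2) + O(n^1):

a = 43, b = 2, c = 1
log_b(a) = log_2(43) = 5.4263

Case 1: c = 1 < log_2(43) = 5.4263
T(n) = O(n^(log_2 43))

For T(n) = 43T(n/2) + O(n^1): log_2(43) = 5.4263. This is Case 1 of the Master Theorem (c < log_b(a), work dominated by leaves), giving O(n^(log_2 43)).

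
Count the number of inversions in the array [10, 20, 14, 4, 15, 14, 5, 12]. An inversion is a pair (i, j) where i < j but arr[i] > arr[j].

Finding inversions in [10, 20, 14, 4, 15, 14, 5, 12]:

(0, 3): arr[0]=10 > arr[3]=4
(0, 6): arr[0]=10 > arr[6]=5
(1, 2): arr[1]=20 > arr[2]=14
(1, 3): arr[1]=20 > arr[3]=4
(1, 4): arr[1]=20 > arr[4]=15
(1, 5): arr[1]=20 > arr[5]=14
(1, 6): arr[1]=20 > arr[6]=5
(1, 7): arr[1]=20 > arr[7]=12
(2, 3): arr[2]=14 > arr[3]=4
(2, 6): arr[2]=14 > arr[6]=5
(2, 7): arr[2]=14 > arr[7]=12
(4, 5): arr[4]=15 > arr[5]=14
(4, 6): arr[4]=15 > arr[6]=5
(4, 7): arr[4]=15 > arr[7]=12
(5, 6): arr[5]=14 > arr[6]=5
(5, 7): arr[5]=14 > arr[7]=12

Total inversions: 16

The array has 16 inversion(s): (0,3), (0,6), (1,2), (1,3), (1,4), (1,5), (1,6), (1,7), (2,3), (2,6), (2,7), (4,5), (4,6), (4,7), (5,6), (5,7). Each pair (i,j) satisfies i < j and arr[i] > arr[j].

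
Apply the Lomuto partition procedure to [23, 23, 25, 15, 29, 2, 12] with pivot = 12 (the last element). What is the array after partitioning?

Lomuto partition with pivot = 12:

Initial array: [23, 23, 25, 15, 29, 2, 12]

arr[0]=23 > 12: no swap
arr[1]=23 > 12: no swap
arr[2]=25 > 12: no swap
arr[3]=15 > 12: no swap
arr[4]=29 > 12: no swap
arr[5]=2 <= 12: swap with position 0, array becomes [2, 23, 25, 15, 29, 23, 12]

Place pivot at position 1: [2, 12, 25, 15, 29, 23, 23]
Pivot position: 1

After partitioning with pivot 12, the array becomes [2, 12, 25, 15, 29, 23, 23]. The pivot is placed at index 1. All elements to the left of the pivot are <= 12, and all elements to the right are > 12.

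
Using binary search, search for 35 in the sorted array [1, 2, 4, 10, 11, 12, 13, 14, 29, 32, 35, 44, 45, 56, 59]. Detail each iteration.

Binary search for 35 in [1, 2, 4, 10, 11, 12, 13, 14, 29, 32, 35, 44, 45, 56, 59]:

lo=0, hi=14, mid=7, arr[mid]=14 -> 14 < 35, search right half
lo=8, hi=14, mid=11, arr[mid]=44 -> 44 > 35, search left half
lo=8, hi=10, mid=9, arr[mid]=32 -> 32 < 35, search right half
lo=10, hi=10, mid=10, arr[mid]=35 -> Found target at index 10!

Binary search finds 35 at index 10 after 4 comparisons. The search repeatedly halves the search space by comparing with the middle element.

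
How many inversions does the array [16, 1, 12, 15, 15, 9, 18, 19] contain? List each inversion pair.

Finding inversions in [16, 1, 12, 15, 15, 9, 18, 19]:

(0, 1): arr[0]=16 > arr[1]=1
(0, 2): arr[0]=16 > arr[2]=12
(0, 3): arr[0]=16 > arr[3]=15
(0, 4): arr[0]=16 > arr[4]=15
(0, 5): arr[0]=16 > arr[5]=9
(2, 5): arr[2]=12 > arr[5]=9
(3, 5): arr[3]=15 > arr[5]=9
(4, 5): arr[4]=15 > arr[5]=9

Total inversions: 8

The array has 8 inversion(s): (0,1), (0,2), (0,3), (0,4), (0,5), (2,5), (3,5), (4,5). Each pair (i,j) satisfies i < j and arr[i] > arr[j].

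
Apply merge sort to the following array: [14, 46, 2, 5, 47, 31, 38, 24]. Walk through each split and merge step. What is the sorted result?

Merge sort trace:

Split: [14, 46, 2, 5, 47, 31, 38, 24] -> [14, 46, 2, 5] and [47, 31, 38, 24]
  Split: [14, 46, 2, 5] -> [14, 46] and [2, 5]
    Split: [14, 46] -> [14] and [46]
    Merge: [14] + [46] -> [14, 46]
    Split: [2, 5] -> [2] and [5]
    Merge: [2] + [5] -> [2, 5]
  Merge: [14, 46] + [2, 5] -> [2, 5, 14, 46]
  Split: [47, 31, 38, 24] -> [47, 31] and [38, 24]
    Split: [47, 31] -> [47] and [31]
    Merge: [47] + [31] -> [31, 47]
    Split: [38, 24] -> [38] and [24]
    Merge: [38] + [24] -> [24, 38]
  Merge: [31, 47] + [24, 38] -> [24, 31, 38, 47]
Merge: [2, 5, 14, 46] + [24, 31, 38, 47] -> [2, 5, 14, 24, 31, 38, 46, 47]

Final sorted array: [2, 5, 14, 24, 31, 38, 46, 47]

The merge sort proceeds by recursively splitting the array and merging sorted halves.
After all merges, the sorted array is [2, 5, 14, 24, 31, 38, 46, 47].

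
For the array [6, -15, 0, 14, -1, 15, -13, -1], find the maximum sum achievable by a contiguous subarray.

Using Kadane's algorithm on [6, -15, 0, 14, -1, 15, -13, -1]:

Scanning through the array:
Position 1 (value -15): max_ending_here = -9, max_so_far = 6
Position 2 (value 0): max_ending_here = 0, max_so_far = 6
Position 3 (value 14): max_ending_here = 14, max_so_far = 14
Position 4 (value -1): max_ending_here = 13, max_so_far = 14
Position 5 (value 15): max_ending_here = 28, max_so_far = 28
Position 6 (value -13): max_ending_here = 15, max_so_far = 28
Position 7 (value -1): max_ending_here = 14, max_so_far = 28

Maximum subarray: [0, 14, -1, 15]
Maximum sum: 28

The maximum subarray is [0, 14, -1, 15] with sum 28. This subarray runs from index 2 to index 5.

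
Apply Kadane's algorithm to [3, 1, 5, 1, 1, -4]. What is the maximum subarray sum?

Using Kadane's algorithm on [3, 1, 5, 1, 1, -4]:

Scanning through the array:
Position 1 (value 1): max_ending_here = 4, max_so_far = 4
Position 2 (value 5): max_ending_here = 9, max_so_far = 9
Position 3 (value 1): max_ending_here = 10, max_so_far = 10
Position 4 (value 1): max_ending_here = 11, max_so_far = 11
Position 5 (value -4): max_ending_here = 7, max_so_far = 11

Maximum subarray: [3, 1, 5, 1, 1]
Maximum sum: 11

The maximum subarray is [3, 1, 5, 1, 1] with sum 11. This subarray runs from index 0 to index 4.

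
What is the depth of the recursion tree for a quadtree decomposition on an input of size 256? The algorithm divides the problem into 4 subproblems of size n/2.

For divide and conquer with division factor 2:

Problem sizes at each level:
Level 0: 256
Level 1: 128
Level 2: 64
Level 3: 32
Level 4: 16
Level 5: 8
Level 6: 4
Level 7: 2
Level 8: 1

The root is level 0 and the size-1 base case is level 8 (the tree spans levels 0 through 8, i.e. 9 levels counting the root), so the depth is the number of divisions: log_2(256) = 8

The recursion tree depth is log_2(256) = 8. At each level, the problem size is divided by 2, so it takes 8 divisions to reduce to a base case of size 1. The algorithm makes 4 recursive calls at each level.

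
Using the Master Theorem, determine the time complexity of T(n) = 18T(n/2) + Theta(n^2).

Master Theorem for T(n) = 18T(n/2) + O(n^2):

a = 18, b = 2, c = 2
log_b(a) = log_2(18) = 4.1699

Case 1: c = 2 < log_2(18) = 4.1699
T(n) = O(n^(log_2 18))

For T(n) = 18T(n/2) + O(n^2): log_2(18) = 4.1699. This is Case 1 of the Master Theorem (c < log_b(a), work dominated by leaves), giving O(n^(log_2 18)).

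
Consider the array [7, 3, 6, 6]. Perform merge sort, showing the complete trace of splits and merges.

Merge sort trace:

Split: [7, 3, 6, 6] -> [7, 3] and [6, 6]
  Split: [7, 3] -> [7] and [3]
  Merge: [7] + [3] -> [3, 7]
  Split: [6, 6] -> [6] and [6]
  Merge: [6] + [6] -> [6, 6]
Merge: [3, 7] + [6, 6] -> [3, 6, 6, 7]

Final sorted array: [3, 6, 6, 7]

The merge sort proceeds by recursively splitting the array and merging sorted halves.
After all merges, the sorted array is [3, 6, 6, 7].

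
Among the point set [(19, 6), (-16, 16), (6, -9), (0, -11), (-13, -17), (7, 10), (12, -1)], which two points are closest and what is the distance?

Computing all pairwise distances among 7 points:

d((19, 6), (-16, 16)) = 36.4005
d((19, 6), (6, -9)) = 19.8494
d((19, 6), (0, -11)) = 25.4951
d((19, 6), (-13, -17)) = 39.4081
d((19, 6), (7, 10)) = 12.6491
d((19, 6), (12, -1)) = 9.8995
d((-16, 16), (6, -9)) = 33.3017
d((-16, 16), (0, -11)) = 31.3847
d((-16, 16), (-13, -17)) = 33.1361
d((-16, 16), (7, 10)) = 23.7697
d((-16, 16), (12, -1)) = 32.7567
d((6, -9), (0, -11)) = 6.3246 <-- minimum
d((6, -9), (-13, -17)) = 20.6155
d((6, -9), (7, 10)) = 19.0263
d((6, -9), (12, -1)) = 10.0
d((0, -11), (-13, -17)) = 14.3178
d((0, -11), (7, 10)) = 22.1359
d((0, -11), (12, -1)) = 15.6205
d((-13, -17), (7, 10)) = 33.6006
d((-13, -17), (12, -1)) = 29.6816
d((7, 10), (12, -1)) = 12.083

Closest pair: (6, -9) and (0, -11) with distance 6.3246

The closest pair is (6, -9) and (0, -11) with Euclidean distance 6.3246. For 7 points, brute-force pairwise comparison is shown above. For large n, the divide-and-conquer algorithm (sort by x, recurse on halves, check the dividing strip) achieves O(n log n).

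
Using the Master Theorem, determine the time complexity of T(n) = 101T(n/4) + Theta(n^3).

Master Theorem for T(n) = 101T(n/4) + O(n^3):

a = 101, b = 4, c = 3
log_b(a) = log_4(101) = 3.3291

Case 1: c = 3 < log_4(101) = 3.3291
T(n) = O(n^(log_4 101))

For T(n) = 101T(n/4) + O(n^3): log_4(101) = 3.3291. This is Case 1 of the Master Theorem (c < log_b(a), work dominated by leaves), giving O(n^(log_4 101)).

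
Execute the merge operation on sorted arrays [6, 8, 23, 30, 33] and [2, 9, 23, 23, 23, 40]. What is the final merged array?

Merging process:

Compare 6 vs 2: take 2 from right. Merged: [2]
Compare 6 vs 9: take 6 from left. Merged: [2, 6]
Compare 8 vs 9: take 8 from left. Merged: [2, 6, 8]
Compare 23 vs 9: take 9 from right. Merged: [2, 6, 8, 9]
Compare 23 vs 23: take 23 from left. Merged: [2, 6, 8, 9, 23]
Compare 30 vs 23: take 23 from right. Merged: [2, 6, 8, 9, 23, 23]
Compare 30 vs 23: take 23 from right. Merged: [2, 6, 8, 9, 23, 23, 23]
Compare 30 vs 23: take 23 from right. Merged: [2, 6, 8, 9, 23, 23, 23, 23]
Compare 30 vs 40: take 30 from left. Merged: [2, 6, 8, 9, 23, 23, 23, 23, 30]
Compare 33 vs 40: take 33 from left. Merged: [2, 6, 8, 9, 23, 23, 23, 23, 30, 33]
Append remaining from right: [40]. Merged: [2, 6, 8, 9, 23, 23, 23, 23, 30, 33, 40]

Final merged array: [2, 6, 8, 9, 23, 23, 23, 23, 30, 33, 40]
Total comparisons: 10

The merged array is [2, 6, 8, 9, 23, 23, 23, 23, 30, 33, 40], requiring 10 comparisons. The merge step runs in O(n) time where n is the total number of elements.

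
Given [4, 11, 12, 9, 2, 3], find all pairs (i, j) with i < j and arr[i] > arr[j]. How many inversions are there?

Finding inversions in [4, 11, 12, 9, 2, 3]:

(0, 4): arr[0]=4 > arr[4]=2
(0, 5): arr[0]=4 > arr[5]=3
(1, 3): arr[1]=11 > arr[3]=9
(1, 4): arr[1]=11 > arr[4]=2
(1, 5): arr[1]=11 > arr[5]=3
(2, 3): arr[2]=12 > arr[3]=9
(2, 4): arr[2]=12 > arr[4]=2
(2, 5): arr[2]=12 > arr[5]=3
(3, 4): arr[3]=9 > arr[4]=2
(3, 5): arr[3]=9 > arr[5]=3

Total inversions: 10

The array has 10 inversion(s): (0,4), (0,5), (1,3), (1,4), (1,5), (2,3), (2,4), (2,5), (3,4), (3,5). Each pair (i,j) satisfies i < j and arr[i] > arr[j].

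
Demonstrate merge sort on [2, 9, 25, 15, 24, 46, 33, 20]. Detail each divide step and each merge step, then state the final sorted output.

Merge sort trace:

Split: [2, 9, 25, 15, 24, 46, 33, 20] -> [2, 9, 25, 15] and [24, 46, 33, 20]
  Split: [2, 9, 25, 15] -> [2, 9] and [25, 15]
    Split: [2, 9] -> [2] and [9]
    Merge: [2] + [9] -> [2, 9]
    Split: [25, 15] -> [25] and [15]
    Merge: [25] + [15] -> [15, 25]
  Merge: [2, 9] + [15, 25] -> [2, 9, 15, 25]
  Split: [24, 46, 33, 20] -> [24, 46] and [33, 20]
    Split: [24, 46] -> [24] and [46]
    Merge: [24] + [46] -> [24, 46]
    Split: [33, 20] -> [33] and [20]
    Merge: [33] + [20] -> [20, 33]
  Merge: [24, 46] + [20, 33] -> [20, 24, 33, 46]
Merge: [2, 9, 15, 25] + [20, 24, 33, 46] -> [2, 9, 15, 20, 24, 25, 33, 46]

Final sorted array: [2, 9, 15, 20, 24, 25, 33, 46]

The merge sort proceeds by recursively splitting the array and merging sorted halves.
After all merges, the sorted array is [2, 9, 15, 20, 24, 25, 33, 46].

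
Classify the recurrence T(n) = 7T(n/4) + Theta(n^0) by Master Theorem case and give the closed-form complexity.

Master Theorem for T(n) = 7T(n/4) + O(n^0):

a = 7, b = 4, c = 0
log_b(a) = log_4(7) = 1.4037

Case 1: c = 0 < log_4(7) = 1.4037
T(n) = O(n^(log_4 7))

For T(n) = 7T(n/4) + O(n^0): log_4(7) = 1.4037. This is Case 1 of the Master Theorem (c < log_b(a), work dominated by leaves), giving O(n^(log_4 7)).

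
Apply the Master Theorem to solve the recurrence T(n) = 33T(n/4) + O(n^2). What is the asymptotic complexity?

Master Theorem for T(n) = 33T(n/4) + O(n^2):

a = 33, b = 4, c = 2
log_b(a) = log_4(33) = 2.5222

Case 1: c = 2 < log_4(33) = 2.5222
T(n) = O(n^(log_4 33))

For T(n) = 33T(n/4) + O(n^2): log_4(33) = 2.5222. This is Case 1 of the Master Theorem (c < log_b(a), work dominated by leaves), giving O(n^(log_4 33)).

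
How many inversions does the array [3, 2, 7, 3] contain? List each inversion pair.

Finding inversions in [3, 2, 7, 3]:

(0, 1): arr[0]=3 > arr[1]=2
(2, 3): arr[2]=7 > arr[3]=3

Total inversions: 2

The array has 2 inversion(s): (0,1), (2,3). Each pair (i,j) satisfies i < j and arr[i] > arr[j].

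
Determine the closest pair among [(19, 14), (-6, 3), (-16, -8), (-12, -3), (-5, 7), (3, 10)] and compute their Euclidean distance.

Computing all pairwise distances among 6 points:

d((19, 14), (-6, 3)) = 27.313
d((19, 14), (-16, -8)) = 41.3401
d((19, 14), (-12, -3)) = 35.3553
d((19, 14), (-5, 7)) = 25.0
d((19, 14), (3, 10)) = 16.4924
d((-6, 3), (-16, -8)) = 14.8661
d((-6, 3), (-12, -3)) = 8.4853
d((-6, 3), (-5, 7)) = 4.1231 <-- minimum
d((-6, 3), (3, 10)) = 11.4018
d((-16, -8), (-12, -3)) = 6.4031
d((-16, -8), (-5, 7)) = 18.6011
d((-16, -8), (3, 10)) = 26.1725
d((-12, -3), (-5, 7)) = 12.2066
d((-12, -3), (3, 10)) = 19.8494
d((-5, 7), (3, 10)) = 8.544

Closest pair: (-6, 3) and (-5, 7) with distance 4.1231

The closest pair is (-6, 3) and (-5, 7) with Euclidean distance 4.1231. For 6 points, brute-force pairwise comparison is shown above. For large n, the divide-and-conquer algorithm (sort by x, recurse on halves, check the dividing strip) achieves O(n log n).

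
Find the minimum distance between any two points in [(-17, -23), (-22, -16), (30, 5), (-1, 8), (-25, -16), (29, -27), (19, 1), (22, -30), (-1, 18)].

Computing all pairwise distances among 9 points:

d((-17, -23), (-22, -16)) = 8.6023
d((-17, -23), (30, 5)) = 54.7083
d((-17, -23), (-1, 8)) = 34.8855
d((-17, -23), (-25, -16)) = 10.6301
d((-17, -23), (29, -27)) = 46.1736
d((-17, -23), (19, 1)) = 43.2666
d((-17, -23), (22, -30)) = 39.6232
d((-17, -23), (-1, 18)) = 44.0114
d((-22, -16), (30, 5)) = 56.0803
d((-22, -16), (-1, 8)) = 31.8904
d((-22, -16), (-25, -16)) = 3.0 <-- minimum
d((-22, -16), (29, -27)) = 52.1728
d((-22, -16), (19, 1)) = 44.3847
d((-22, -16), (22, -30)) = 46.1736
d((-22, -16), (-1, 18)) = 39.9625
d((30, 5), (-1, 8)) = 31.1448
d((30, 5), (-25, -16)) = 58.8727
d((30, 5), (29, -27)) = 32.0156
d((30, 5), (19, 1)) = 11.7047
d((30, 5), (22, -30)) = 35.9026
d((30, 5), (-1, 18)) = 33.6155
d((-1, 8), (-25, -16)) = 33.9411
d((-1, 8), (29, -27)) = 46.0977
d((-1, 8), (19, 1)) = 21.1896
d((-1, 8), (22, -30)) = 44.4185
d((-1, 8), (-1, 18)) = 10.0
d((-25, -16), (29, -27)) = 55.109
d((-25, -16), (19, 1)) = 47.1699
d((-25, -16), (22, -30)) = 49.0408
d((-25, -16), (-1, 18)) = 41.6173
d((29, -27), (19, 1)) = 29.7321
d((29, -27), (22, -30)) = 7.6158
d((29, -27), (-1, 18)) = 54.0833
d((19, 1), (22, -30)) = 31.1448
d((19, 1), (-1, 18)) = 26.2488
d((22, -30), (-1, 18)) = 53.2259

Closest pair: (-22, -16) and (-25, -16) with distance 3.0

The closest pair is (-22, -16) and (-25, -16) with Euclidean distance 3.0. For 9 points, brute-force pairwise comparison is shown above. For large n, the divide-and-conquer algorithm (sort by x, recurse on halves, check the dividing strip) achieves O(n log n).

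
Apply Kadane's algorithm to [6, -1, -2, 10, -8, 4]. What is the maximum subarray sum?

Using Kadane's algorithm on [6, -1, -2, 10, -8, 4]:

Scanning through the array:
Position 1 (value -1): max_ending_here = 5, max_so_far = 6
Position 2 (value -2): max_ending_here = 3, max_so_far = 6
Position 3 (value 10): max_ending_here = 13, max_so_far = 13
Position 4 (value -8): max_ending_here = 5, max_so_far = 13
Position 5 (value 4): max_ending_here = 9, max_so_far = 13

Maximum subarray: [6, -1, -2, 10]
Maximum sum: 13

The maximum subarray is [6, -1, -2, 10] with sum 13. This subarray runs from index 0 to index 3.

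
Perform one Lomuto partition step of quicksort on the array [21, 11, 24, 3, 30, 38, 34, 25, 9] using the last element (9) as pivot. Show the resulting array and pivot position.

Lomuto partition with pivot = 9:

Initial array: [21, 11, 24, 3, 30, 38, 34, 25, 9]

arr[0]=21 > 9: no swap
arr[1]=11 > 9: no swap
arr[2]=24 > 9: no swap
arr[3]=3 <= 9: swap with position 0, array becomes [3, 11, 24, 21, 30, 38, 34, 25, 9]
arr[4]=30 > 9: no swap
arr[5]=38 > 9: no swap
arr[6]=34 > 9: no swap
arr[7]=25 > 9: no swap

Place pivot at position 1: [3, 9, 24, 21, 30, 38, 34, 25, 11]
Pivot position: 1

After partitioning with pivot 9, the array becomes [3, 9, 24, 21, 30, 38, 34, 25, 11]. The pivot is placed at index 1. All elements to the left of the pivot are <= 9, and all elements to the right are > 9.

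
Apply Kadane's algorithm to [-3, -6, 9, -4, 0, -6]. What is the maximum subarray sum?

Using Kadane's algorithm on [-3, -6, 9, -4, 0, -6]:

Scanning through the array:
Position 1 (value -6): max_ending_here = -6, max_so_far = -3
Position 2 (value 9): max_ending_here = 9, max_so_far = 9
Position 3 (value -4): max_ending_here = 5, max_so_far = 9
Position 4 (value 0): max_ending_here = 5, max_so_far = 9
Position 5 (value -6): max_ending_here = -1, max_so_far = 9

Maximum subarray: [9]
Maximum sum: 9

The maximum subarray is [9] with sum 9. This subarray runs from index 2 to index 2.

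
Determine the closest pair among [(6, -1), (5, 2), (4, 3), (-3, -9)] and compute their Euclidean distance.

Computing all pairwise distances among 4 points:

d((6, -1), (5, 2)) = 3.1623
d((6, -1), (4, 3)) = 4.4721
d((6, -1), (-3, -9)) = 12.0416
d((5, 2), (4, 3)) = 1.4142 <-- minimum
d((5, 2), (-3, -9)) = 13.6015
d((4, 3), (-3, -9)) = 13.8924

Closest pair: (5, 2) and (4, 3) with distance 1.4142

The closest pair is (5, 2) and (4, 3) with Euclidean distance 1.4142. For 4 points, brute-force pairwise comparison is shown above. For large n, the divide-and-conquer algorithm (sort by x, recurse on halves, check the dividing strip) achieves O(n log n).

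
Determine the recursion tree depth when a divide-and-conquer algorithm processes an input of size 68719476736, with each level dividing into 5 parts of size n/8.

For divide and conquer with division factor 8:

Problem sizes at each level:
Level 0: 68719476736
Level 1: 8589934592
Level 2: 1073741824
Level 3: 134217728
Level 4: 16777216
Level 5: 2097152
Level 6: 262144
Level 7: 32768
Level 8: 4096
Level 9: 512
Level 10: 64
Level 11: 8
Level 12: 1

The root is level 0 and the size-1 base case is level 12 (the tree spans levels 0 through 12, i.e. 13 levels counting the root), so the depth is the number of divisions: log_8(68719476736) = 12

The recursion tree depth is log_8(68719476736) = 12. At each level, the problem size is divided by 8, so it takes 12 divisions to reduce to a base case of size 1. The algorithm makes 5 recursive calls at each level.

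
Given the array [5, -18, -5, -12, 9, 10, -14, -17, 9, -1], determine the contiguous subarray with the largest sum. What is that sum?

Using Kadane's algorithm on [5, -18, -5, -12, 9, 10, -14, -17, 9, -1]:

Scanning through the array:
Position 1 (value -18): max_ending_here = -13, max_so_far = 5
Position 2 (value -5): max_ending_here = -5, max_so_far = 5
Position 3 (value -12): max_ending_here = -12, max_so_far = 5
Position 4 (value 9): max_ending_here = 9, max_so_far = 9
Position 5 (value 10): max_ending_here = 19, max_so_far = 19
Position 6 (value -14): max_ending_here = 5, max_so_far = 19
Position 7 (value -17): max_ending_here = -12, max_so_far = 19
Position 8 (value 9): max_ending_here = 9, max_so_far = 19
Position 9 (value -1): max_ending_here = 8, max_so_far = 19

Maximum subarray: [9, 10]
Maximum sum: 19

The maximum subarray is [9, 10] with sum 19. This subarray runs from index 4 to index 5.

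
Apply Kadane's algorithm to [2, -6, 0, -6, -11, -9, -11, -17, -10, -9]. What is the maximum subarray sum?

Using Kadane's algorithm on [2, -6, 0, -6, -11, -9, -11, -17, -10, -9]:

Scanning through the array:
Position 1 (value -6): max_ending_here = -4, max_so_far = 2
Position 2 (value 0): max_ending_here = 0, max_so_far = 2
Position 3 (value -6): max_ending_here = -6, max_so_far = 2
Position 4 (value -11): max_ending_here = -11, max_so_far = 2
Position 5 (value -9): max_ending_here = -9, max_so_far = 2
Position 6 (value -11): max_ending_here = -11, max_so_far = 2
Position 7 (value -17): max_ending_here = -17, max_so_far = 2
Position 8 (value -10): max_ending_here = -10, max_so_far = 2
Position 9 (value -9): max_ending_here = -9, max_so_far = 2

Maximum subarray: [2]
Maximum sum: 2

The maximum subarray is [2] with sum 2. This subarray runs from index 0 to index 0.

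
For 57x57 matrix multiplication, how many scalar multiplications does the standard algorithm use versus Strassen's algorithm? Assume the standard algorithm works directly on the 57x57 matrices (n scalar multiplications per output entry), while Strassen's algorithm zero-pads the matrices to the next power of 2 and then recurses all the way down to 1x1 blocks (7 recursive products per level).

Matrix multiplication for 57x57 matrices:

Strassen's algorithm requires power-of-2 dimensions. Pad 57x57 to 64x64 (next power of 2).

Standard algorithm: 57^3 = 185193 multiplications
Strassen's algorithm: 7^(log2(64)) = 7^6 = 117649 multiplications
Savings: 185193 - 117649 = 67544 multiplications

Standard: 185193 multiplications (57^3). Strassen: 117649 multiplications (7^6, after padding to 64x64). Strassen reduces 8 recursive multiplications to 7 at each level.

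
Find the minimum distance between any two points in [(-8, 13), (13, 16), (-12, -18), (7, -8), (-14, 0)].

Computing all pairwise distances among 5 points:

d((-8, 13), (13, 16)) = 21.2132
d((-8, 13), (-12, -18)) = 31.257
d((-8, 13), (7, -8)) = 25.807
d((-8, 13), (-14, 0)) = 14.3178 <-- minimum
d((13, 16), (-12, -18)) = 42.2019
d((13, 16), (7, -8)) = 24.7386
d((13, 16), (-14, 0)) = 31.3847
d((-12, -18), (7, -8)) = 21.4709
d((-12, -18), (-14, 0)) = 18.1108
d((7, -8), (-14, 0)) = 22.4722

Closest pair: (-8, 13) and (-14, 0) with distance 14.3178

The closest pair is (-8, 13) and (-14, 0) with Euclidean distance 14.3178. For 5 points, brute-force pairwise comparison is shown above. For large n, the divide-and-conquer algorithm (sort by x, recurse on halves, check the dividing strip) achieves O(n log n).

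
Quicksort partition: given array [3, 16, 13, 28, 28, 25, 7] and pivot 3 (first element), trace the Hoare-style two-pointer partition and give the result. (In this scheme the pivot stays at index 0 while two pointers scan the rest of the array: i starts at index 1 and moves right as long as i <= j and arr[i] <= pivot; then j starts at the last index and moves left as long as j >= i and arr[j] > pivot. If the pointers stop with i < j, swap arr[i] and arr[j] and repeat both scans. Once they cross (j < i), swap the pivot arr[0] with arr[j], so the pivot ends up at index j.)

Hoare-style two-pointer partition with pivot = 3:

Initial array: [3, 16, 13, 28, 28, 25, 7]

Pointers start at i = 1, j = 6.
i ends at 1, j ends at 0: the pointers have crossed (j < i), so scanning stops.

j = 0, so swapping arr[0] with arr[j] leaves the pivot at position 0: [3, 16, 13, 28, 28, 25, 7]
Pivot position: 0

After partitioning with pivot 3, the array becomes [3, 16, 13, 28, 28, 25, 7]. The pivot is placed at index 0. All elements to the left of the pivot are <= 3, and all elements to the right are > 3.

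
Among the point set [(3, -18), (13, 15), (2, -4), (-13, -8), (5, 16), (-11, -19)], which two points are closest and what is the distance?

Computing all pairwise distances among 6 points:

d((3, -18), (13, 15)) = 34.4819
d((3, -18), (2, -4)) = 14.0357
d((3, -18), (-13, -8)) = 18.868
d((3, -18), (5, 16)) = 34.0588
d((3, -18), (-11, -19)) = 14.0357
d((13, 15), (2, -4)) = 21.9545
d((13, 15), (-13, -8)) = 34.7131
d((13, 15), (5, 16)) = 8.0623 <-- minimum
d((13, 15), (-11, -19)) = 41.6173
d((2, -4), (-13, -8)) = 15.5242
d((2, -4), (5, 16)) = 20.2237
d((2, -4), (-11, -19)) = 19.8494
d((-13, -8), (5, 16)) = 30.0
d((-13, -8), (-11, -19)) = 11.1803
d((5, 16), (-11, -19)) = 38.4838

Closest pair: (13, 15) and (5, 16) with distance 8.0623

The closest pair is (13, 15) and (5, 16) with Euclidean distance 8.0623. For 6 points, brute-force pairwise comparison is shown above. For large n, the divide-and-conquer algorithm (sort by x, recurse on halves, check the dividing strip) achieves O(n log n).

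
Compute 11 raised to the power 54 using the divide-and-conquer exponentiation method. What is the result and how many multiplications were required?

Computing 11^54 by squaring (build up from 11^1; each line after the first costs one multiplication):

11^1 = 11
11^2 = (11^1)^2 = 11^2 = 121
11^3 = 11 * 11^2 = 11 * 121 = 1331
11^6 = (11^3)^2 = 1331^2 = 1771561
11^12 = (11^6)^2 = 1771561^2 = 3138428376721
11^13 = 11 * 11^12 = 11 * 3138428376721 = 34522712143931
11^26 = (11^13)^2 = 34522712143931^2 = 1191817653772720942460132761
11^27 = 11 * 11^26 = 11 * 1191817653772720942460132761 = 13109994191499930367061460371
11^54 = (11^27)^2 = 13109994191499930367061460371^2 = 171871947701161912897410416779483616222663749691203457641

Result: 171871947701161912897410416779483616222663749691203457641
Multiplications needed: 8 (8 lines after 11^1)

11^54 = 171871947701161912897410416779483616222663749691203457641. Using exponentiation by squaring, this requires 8 multiplications. The key idea: if the exponent is even, square the half-power; if odd, multiply by the base once.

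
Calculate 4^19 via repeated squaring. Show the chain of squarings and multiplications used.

Computing 4^19 by squaring (build up from 4^1; each line after the first costs one multiplication):

4^1 = 4
4^2 = (4^1)^2 = 4^2 = 16
4^4 = (4^2)^2 = 16^2 = 256
4^8 = (4^4)^2 = 256^2 = 65536
4^9 = 4 * 4^8 = 4 * 65536 = 262144
4^18 = (4^9)^2 = 262144^2 = 68719476736
4^19 = 4 * 4^18 = 4 * 68719476736 = 274877906944

Result: 274877906944
Multiplications needed: 6 (6 lines after 4^1)

4^19 = 274877906944. Using exponentiation by squaring, this requires 6 multiplications. The key idea: if the exponent is even, square the half-power; if odd, multiply by the base once.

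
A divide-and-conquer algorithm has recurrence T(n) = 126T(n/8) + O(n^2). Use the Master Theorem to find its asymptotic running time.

Master Theorem for T(n) = 126T(n/8) + O(n^2):

a = 126, b = 8, c = 2
log_b(a) = log_8(126) = 2.3258

Case 1: c = 2 < log_8(126) = 2.3258
T(n) = O(n^(log_8 126))

For T(n) = 126T(n/8) + O(n^2): log_8(126) = 2.3258. This is Case 1 of the Master Theorem (c < log_b(a), work dominated by leaves), giving O(n^(log_8 126)).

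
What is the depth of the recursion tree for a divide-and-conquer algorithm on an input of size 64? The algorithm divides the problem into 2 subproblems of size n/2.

For divide and conquer with division factor 2:

Problem sizes at each level:
Level 0: 64
Level 1: 32
Level 2: 16
Level 3: 8
Level 4: 4
Level 5: 2
Level 6: 1

The root is level 0 and the size-1 base case is level 6 (the tree spans levels 0 through 6, i.e. 7 levels counting the root), so the depth is the number of divisions: log_2(64) = 6

The recursion tree depth is log_2(64) = 6. At each level, the problem size is divided by 2, so it takes 6 divisions to reduce to a base case of size 1. The algorithm makes 2 recursive calls at each level.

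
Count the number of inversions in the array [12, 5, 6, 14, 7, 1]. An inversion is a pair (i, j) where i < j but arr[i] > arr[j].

Finding inversions in [12, 5, 6, 14, 7, 1]:

(0, 1): arr[0]=12 > arr[1]=5
(0, 2): arr[0]=12 > arr[2]=6
(0, 4): arr[0]=12 > arr[4]=7
(0, 5): arr[0]=12 > arr[5]=1
(1, 5): arr[1]=5 > arr[5]=1
(2, 5): arr[2]=6 > arr[5]=1
(3, 4): arr[3]=14 > arr[4]=7
(3, 5): arr[3]=14 > arr[5]=1
(4, 5): arr[4]=7 > arr[5]=1

Total inversions: 9

The array has 9 inversion(s): (0,1), (0,2), (0,4), (0,5), (1,5), (2,5), (3,4), (3,5), (4,5). Each pair (i,j) satisfies i < j and arr[i] > arr[j].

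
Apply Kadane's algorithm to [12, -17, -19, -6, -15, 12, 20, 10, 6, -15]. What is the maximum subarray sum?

Using Kadane's algorithm on [12, -17, -19, -6, -15, 12, 20, 10, 6, -15]:

Scanning through the array:
Position 1 (value -17): max_ending_here = -5, max_so_far = 12
Position 2 (value -19): max_ending_here = -19, max_so_far = 12
Position 3 (value -6): max_ending_here = -6, max_so_far = 12
Position 4 (value -15): max_ending_here = -15, max_so_far = 12
Position 5 (value 12): max_ending_here = 12, max_so_far = 12
Position 6 (value 20): max_ending_here = 32, max_so_far = 32
Position 7 (value 10): max_ending_here = 42, max_so_far = 42
Position 8 (value 6): max_ending_here = 48, max_so_far = 48
Position 9 (value -15): max_ending_here = 33, max_so_far = 48

Maximum subarray: [12, 20, 10, 6]
Maximum sum: 48

The maximum subarray is [12, 20, 10, 6] with sum 48. This subarray runs from index 5 to index 8.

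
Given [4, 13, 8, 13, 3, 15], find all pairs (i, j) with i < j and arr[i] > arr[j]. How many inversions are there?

Finding inversions in [4, 13, 8, 13, 3, 15]:

(0, 4): arr[0]=4 > arr[4]=3
(1, 2): arr[1]=13 > arr[2]=8
(1, 4): arr[1]=13 > arr[4]=3
(2, 4): arr[2]=8 > arr[4]=3
(3, 4): arr[3]=13 > arr[4]=3

Total inversions: 5

The array has 5 inversion(s): (0,4), (1,2), (1,4), (2,4), (3,4). Each pair (i,j) satisfies i < j and arr[i] > arr[j].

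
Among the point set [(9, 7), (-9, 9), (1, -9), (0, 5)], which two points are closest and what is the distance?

Computing all pairwise distances among 4 points:

d((9, 7), (-9, 9)) = 18.1108
d((9, 7), (1, -9)) = 17.8885
d((9, 7), (0, 5)) = 9.2195 <-- minimum
d((-9, 9), (1, -9)) = 20.5913
d((-9, 9), (0, 5)) = 9.8489
d((1, -9), (0, 5)) = 14.0357

Closest pair: (9, 7) and (0, 5) with distance 9.2195

The closest pair is (9, 7) and (0, 5) with Euclidean distance 9.2195. For 4 points, brute-force pairwise comparison is shown above. For large n, the divide-and-conquer algorithm (sort by x, recurse on halves, check the dividing strip) achieves O(n log n).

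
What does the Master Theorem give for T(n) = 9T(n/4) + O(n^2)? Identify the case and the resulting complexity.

Master Theorem for T(n) = 9T(n/4) + O(n^2):

a = 9, b = 4, c = 2
log_b(a) = log_4(9) = 1.5850

Case 3: c = 2 > log_4(9) = 1.5850
T(n) = O(n^2) = O(n^2)

For T(n) = 9T(n/4) + O(n^2): log_4(9) = 1.5850. This is Case 3 of the Master Theorem (c > log_b(a), work dominated by root), giving O(n^2).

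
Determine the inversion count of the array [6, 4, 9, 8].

Finding inversions in [6, 4, 9, 8]:

(0, 1): arr[0]=6 > arr[1]=4
(2, 3): arr[2]=9 > arr[3]=8

Total inversions: 2

The array has 2 inversion(s): (0,1), (2,3). Each pair (i,j) satisfies i < j and arr[i] > arr[j].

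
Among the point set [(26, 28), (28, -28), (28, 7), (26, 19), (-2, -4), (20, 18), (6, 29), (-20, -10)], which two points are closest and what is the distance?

Computing all pairwise distances among 8 points:

d((26, 28), (28, -28)) = 56.0357
d((26, 28), (28, 7)) = 21.095
d((26, 28), (26, 19)) = 9.0
d((26, 28), (-2, -4)) = 42.5206
d((26, 28), (20, 18)) = 11.6619
d((26, 28), (6, 29)) = 20.025
d((26, 28), (-20, -10)) = 59.6657
d((28, -28), (28, 7)) = 35.0
d((28, -28), (26, 19)) = 47.0425
d((28, -28), (-2, -4)) = 38.4187
d((28, -28), (20, 18)) = 46.6905
d((28, -28), (6, 29)) = 61.0983
d((28, -28), (-20, -10)) = 51.264
d((28, 7), (26, 19)) = 12.1655
d((28, 7), (-2, -4)) = 31.9531
d((28, 7), (20, 18)) = 13.6015
d((28, 7), (6, 29)) = 31.1127
d((28, 7), (-20, -10)) = 50.9215
d((26, 19), (-2, -4)) = 36.2353
d((26, 19), (20, 18)) = 6.0828 <-- minimum
d((26, 19), (6, 29)) = 22.3607
d((26, 19), (-20, -10)) = 54.3783
d((-2, -4), (20, 18)) = 31.1127
d((-2, -4), (6, 29)) = 33.9559
d((-2, -4), (-20, -10)) = 18.9737
d((20, 18), (6, 29)) = 17.8045
d((20, 18), (-20, -10)) = 48.8262
d((6, 29), (-20, -10)) = 46.8722

Closest pair: (26, 19) and (20, 18) with distance 6.0828

The closest pair is (26, 19) and (20, 18) with Euclidean distance 6.0828. For 8 points, brute-force pairwise comparison is shown above. For large n, the divide-and-conquer algorithm (sort by x, recurse on halves, check the dividing strip) achieves O(n log n).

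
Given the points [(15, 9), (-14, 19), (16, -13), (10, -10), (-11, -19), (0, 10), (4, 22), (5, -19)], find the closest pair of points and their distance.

Computing all pairwise distances among 8 points:

d((15, 9), (-14, 19)) = 30.6757
d((15, 9), (16, -13)) = 22.0227
d((15, 9), (10, -10)) = 19.6469
d((15, 9), (-11, -19)) = 38.2099
d((15, 9), (0, 10)) = 15.0333
d((15, 9), (4, 22)) = 17.0294
d((15, 9), (5, -19)) = 29.7321
d((-14, 19), (16, -13)) = 43.8634
d((-14, 19), (10, -10)) = 37.6431
d((-14, 19), (-11, -19)) = 38.1182
d((-14, 19), (0, 10)) = 16.6433
d((-14, 19), (4, 22)) = 18.2483
d((-14, 19), (5, -19)) = 42.4853
d((16, -13), (10, -10)) = 6.7082 <-- minimum
d((16, -13), (-11, -19)) = 27.6586
d((16, -13), (0, 10)) = 28.0179
d((16, -13), (4, 22)) = 37.0
d((16, -13), (5, -19)) = 12.53
d((10, -10), (-11, -19)) = 22.8473
d((10, -10), (0, 10)) = 22.3607
d((10, -10), (4, 22)) = 32.5576
d((10, -10), (5, -19)) = 10.2956
d((-11, -19), (0, 10)) = 31.0161
d((-11, -19), (4, 22)) = 43.6578
d((-11, -19), (5, -19)) = 16.0
d((0, 10), (4, 22)) = 12.6491
d((0, 10), (5, -19)) = 29.4279
d((4, 22), (5, -19)) = 41.0122

Closest pair: (16, -13) and (10, -10) with distance 6.7082

The closest pair is (16, -13) and (10, -10) with Euclidean distance 6.7082. For 8 points, brute-force pairwise comparison is shown above. For large n, the divide-and-conquer algorithm (sort by x, recurse on halves, check the dividing strip) achieves O(n log n).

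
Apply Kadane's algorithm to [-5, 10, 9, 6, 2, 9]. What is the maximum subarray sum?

Using Kadane's algorithm on [-5, 10, 9, 6, 2, 9]:

Scanning through the array:
Position 1 (value 10): max_ending_here = 10, max_so_far = 10
Position 2 (value 9): max_ending_here = 19, max_so_far = 19
Position 3 (value 6): max_ending_here = 25, max_so_far = 25
Position 4 (value 2): max_ending_here = 27, max_so_far = 27
Position 5 (value 9): max_ending_here = 36, max_so_far = 36

Maximum subarray: [10, 9, 6, 2, 9]
Maximum sum: 36

The maximum subarray is [10, 9, 6, 2, 9] with sum 36. This subarray runs from index 1 to index 5.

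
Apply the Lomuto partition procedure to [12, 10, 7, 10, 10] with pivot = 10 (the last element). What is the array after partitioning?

Lomuto partition with pivot = 10:

Initial array: [12, 10, 7, 10, 10]

arr[0]=12 > 10: no swap
arr[1]=10 <= 10: swap with position 0, array becomes [10, 12, 7, 10, 10]
arr[2]=7 <= 10: swap with position 1, array becomes [10, 7, 12, 10, 10]
arr[3]=10 <= 10: swap with position 2, array becomes [10, 7, 10, 12, 10]

Place pivot at position 3: [10, 7, 10, 10, 12]
Pivot position: 3

After partitioning with pivot 10, the array becomes [10, 7, 10, 10, 12]. The pivot is placed at index 3. All elements to the left of the pivot are <= 10, and all elements to the right are > 10.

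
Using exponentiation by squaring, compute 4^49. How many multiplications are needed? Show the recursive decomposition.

Computing 4^49 by squaring (build up from 4^1; each line after the first costs one multiplication):

4^1 = 4
4^2 = (4^1)^2 = 4^2 = 16
4^3 = 4 * 4^2 = 4 * 16 = 64
4^6 = (4^3)^2 = 64^2 = 4096
4^12 = (4^6)^2 = 4096^2 = 16777216
4^24 = (4^12)^2 = 16777216^2 = 281474976710656
4^48 = (4^24)^2 = 281474976710656^2 = 79228162514264337593543950336
4^49 = 4 * 4^48 = 4 * 79228162514264337593543950336 = 316912650057057350374175801344

Result: 316912650057057350374175801344
Multiplications needed: 7 (7 lines after 4^1)

4^49 = 316912650057057350374175801344. Using exponentiation by squaring, this requires 7 multiplications. The key idea: if the exponent is even, square the half-power; if odd, multiply by the base once.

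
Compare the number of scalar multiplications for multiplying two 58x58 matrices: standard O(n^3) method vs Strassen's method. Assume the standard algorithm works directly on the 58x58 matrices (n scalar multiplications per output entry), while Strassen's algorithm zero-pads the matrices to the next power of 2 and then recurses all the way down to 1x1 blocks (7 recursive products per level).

Matrix multiplication for 58x58 matrices:

Strassen's algorithm requires power-of-2 dimensions. Pad 58x58 to 64x64 (next power of 2).

Standard algorithm: 58^3 = 195112 multiplications
Strassen's algorithm: 7^(log2(64)) = 7^6 = 117649 multiplications
Savings: 195112 - 117649 = 77463 multiplications

Standard: 195112 multiplications (58^3). Strassen: 117649 multiplications (7^6, after padding to 64x64). Strassen reduces 8 recursive multiplications to 7 at each level.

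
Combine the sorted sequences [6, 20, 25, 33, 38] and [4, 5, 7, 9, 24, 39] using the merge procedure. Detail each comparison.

Merging process:

Compare 6 vs 4: take 4 from right. Merged: [4]
Compare 6 vs 5: take 5 from right. Merged: [4, 5]
Compare 6 vs 7: take 6 from left. Merged: [4, 5, 6]
Compare 20 vs 7: take 7 from right. Merged: [4, 5, 6, 7]
Compare 20 vs 9: take 9 from right. Merged: [4, 5, 6, 7, 9]
Compare 20 vs 24: take 20 from left. Merged: [4, 5, 6, 7, 9, 20]
Compare 25 vs 24: take 24 from right. Merged: [4, 5, 6, 7, 9, 20, 24]
Compare 25 vs 39: take 25 from left. Merged: [4, 5, 6, 7, 9, 20, 24, 25]
Compare 33 vs 39: take 33 from left. Merged: [4, 5, 6, 7, 9, 20, 24, 25, 33]
Compare 38 vs 39: take 38 from left. Merged: [4, 5, 6, 7, 9, 20, 24, 25, 33, 38]
Append remaining from right: [39]. Merged: [4, 5, 6, 7, 9, 20, 24, 25, 33, 38, 39]

Final merged array: [4, 5, 6, 7, 9, 20, 24, 25, 33, 38, 39]
Total comparisons: 10

The merged array is [4, 5, 6, 7, 9, 20, 24, 25, 33, 38, 39], requiring 10 comparisons. The merge step runs in O(n) time where n is the total number of elements.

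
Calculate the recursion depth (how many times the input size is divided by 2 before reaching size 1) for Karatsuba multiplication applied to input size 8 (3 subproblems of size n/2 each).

For divide and conquer with division factor 2:

Problem sizes at each level:
Level 0: 8
Level 1: 4
Level 2: 2
Level 3: 1

The root is level 0 and the size-1 base case is level 3 (the tree spans levels 0 through 3, i.e. 4 levels counting the root), so the depth is the number of divisions: log_2(8) = 3

The recursion tree depth is log_2(8) = 3. At each level, the problem size is divided by 2, so it takes 3 divisions to reduce to a base case of size 1. The algorithm makes 3 recursive calls at each level.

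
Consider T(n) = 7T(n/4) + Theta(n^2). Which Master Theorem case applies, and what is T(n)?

Master Theorem for T(n) = 7T(n/4) + O(n^2):

a = 7, b = 4, c = 2
log_b(a) = log_4(7) = 1.4037

Case 3: c = 2 > log_4(7) = 1.4037
T(n) = O(n^2) = O(n^2)

For T(n) = 7T(n/4) + O(n^2): log_4(7) = 1.4037. This is Case 3 of the Master Theorem (c > log_b(a), work dominated by root), giving O(n^2).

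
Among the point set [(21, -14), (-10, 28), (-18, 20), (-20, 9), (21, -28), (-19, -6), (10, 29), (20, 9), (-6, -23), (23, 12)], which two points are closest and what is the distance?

Computing all pairwise distances among 10 points:

d((21, -14), (-10, 28)) = 52.2015
d((21, -14), (-18, 20)) = 51.7397
d((21, -14), (-20, 9)) = 47.0106
d((21, -14), (21, -28)) = 14.0
d((21, -14), (-19, -6)) = 40.7922
d((21, -14), (10, 29)) = 44.3847
d((21, -14), (20, 9)) = 23.0217
d((21, -14), (-6, -23)) = 28.4605
d((21, -14), (23, 12)) = 26.0768
d((-10, 28), (-18, 20)) = 11.3137
d((-10, 28), (-20, 9)) = 21.4709
d((-10, 28), (21, -28)) = 64.0078
d((-10, 28), (-19, -6)) = 35.171
d((-10, 28), (10, 29)) = 20.025
d((-10, 28), (20, 9)) = 35.5106
d((-10, 28), (-6, -23)) = 51.1566
d((-10, 28), (23, 12)) = 36.6742
d((-18, 20), (-20, 9)) = 11.1803
d((-18, 20), (21, -28)) = 61.8466
d((-18, 20), (-19, -6)) = 26.0192
d((-18, 20), (10, 29)) = 29.4109
d((-18, 20), (20, 9)) = 39.5601
d((-18, 20), (-6, -23)) = 44.643
d((-18, 20), (23, 12)) = 41.7732
d((-20, 9), (21, -28)) = 55.2268
d((-20, 9), (-19, -6)) = 15.0333
d((-20, 9), (10, 29)) = 36.0555
d((-20, 9), (20, 9)) = 40.0
d((-20, 9), (-6, -23)) = 34.9285
d((-20, 9), (23, 12)) = 43.1045
d((21, -28), (-19, -6)) = 45.6508
d((21, -28), (10, 29)) = 58.0517
d((21, -28), (20, 9)) = 37.0135
d((21, -28), (-6, -23)) = 27.4591
d((21, -28), (23, 12)) = 40.05
d((-19, -6), (10, 29)) = 45.4533
d((-19, -6), (20, 9)) = 41.7852
d((-19, -6), (-6, -23)) = 21.4009
d((-19, -6), (23, 12)) = 45.6946
d((10, 29), (20, 9)) = 22.3607
d((10, 29), (-6, -23)) = 54.4059
d((10, 29), (23, 12)) = 21.4009
d((20, 9), (-6, -23)) = 41.2311
d((20, 9), (23, 12)) = 4.2426 <-- minimum
d((-6, -23), (23, 12)) = 45.4533

Closest pair: (20, 9) and (23, 12) with distance 4.2426

The closest pair is (20, 9) and (23, 12) with Euclidean distance 4.2426. For 10 points, brute-force pairwise comparison is shown above. For large n, the divide-and-conquer algorithm (sort by x, recurse on halves, check the dividing strip) achieves O(n log n).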